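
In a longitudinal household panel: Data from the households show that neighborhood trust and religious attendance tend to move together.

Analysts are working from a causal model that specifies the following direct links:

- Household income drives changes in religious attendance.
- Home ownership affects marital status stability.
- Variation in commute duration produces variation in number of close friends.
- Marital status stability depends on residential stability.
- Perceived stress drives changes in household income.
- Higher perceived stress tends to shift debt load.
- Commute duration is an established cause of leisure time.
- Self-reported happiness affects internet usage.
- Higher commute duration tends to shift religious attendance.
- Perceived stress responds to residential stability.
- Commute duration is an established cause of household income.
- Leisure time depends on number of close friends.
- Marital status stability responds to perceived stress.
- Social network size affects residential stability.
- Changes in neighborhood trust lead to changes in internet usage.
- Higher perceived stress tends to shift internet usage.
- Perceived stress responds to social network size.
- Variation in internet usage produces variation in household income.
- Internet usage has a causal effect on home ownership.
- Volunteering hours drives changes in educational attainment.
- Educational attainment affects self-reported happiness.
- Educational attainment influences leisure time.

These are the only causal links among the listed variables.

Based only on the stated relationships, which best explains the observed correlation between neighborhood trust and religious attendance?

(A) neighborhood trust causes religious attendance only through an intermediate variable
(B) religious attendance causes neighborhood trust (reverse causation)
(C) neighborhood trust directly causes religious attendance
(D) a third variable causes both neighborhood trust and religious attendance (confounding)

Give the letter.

A

Neighborhood trust reaches religious attendance through neighborhood trust → internet usage → household income → religious attendance — an indirect causal chain with no direct neighborhood trust → religious attendance link. No variable causes both neighborhood trust and religious attendance, so confounding is ruled out; the effect is mediated.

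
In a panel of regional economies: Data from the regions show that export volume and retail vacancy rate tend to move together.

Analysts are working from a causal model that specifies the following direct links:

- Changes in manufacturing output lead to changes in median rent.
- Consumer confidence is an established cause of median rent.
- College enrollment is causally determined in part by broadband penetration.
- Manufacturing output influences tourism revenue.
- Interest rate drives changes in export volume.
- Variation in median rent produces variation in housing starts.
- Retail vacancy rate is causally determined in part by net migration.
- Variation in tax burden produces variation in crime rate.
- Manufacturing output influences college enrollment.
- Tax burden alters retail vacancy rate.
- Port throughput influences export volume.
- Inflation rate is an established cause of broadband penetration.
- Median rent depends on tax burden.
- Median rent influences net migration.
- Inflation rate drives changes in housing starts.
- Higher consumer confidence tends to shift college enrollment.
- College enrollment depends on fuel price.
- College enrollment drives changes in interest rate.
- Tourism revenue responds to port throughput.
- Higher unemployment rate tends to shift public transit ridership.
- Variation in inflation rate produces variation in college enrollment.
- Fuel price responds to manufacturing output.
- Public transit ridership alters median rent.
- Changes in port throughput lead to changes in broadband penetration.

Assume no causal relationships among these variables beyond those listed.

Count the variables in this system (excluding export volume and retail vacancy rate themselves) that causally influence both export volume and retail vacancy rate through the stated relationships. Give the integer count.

The common causes are: consumer confidence (to export volume via consumer confidence → college enrollment → interest rate → export volume; to retail vacancy rate via consumer confidence → median rent → net migration → retail vacancy rate); manufacturing output (to export volume via manufacturing output → college enrollment → interest rate → export volume; to retail vacancy rate via manufacturing output → median rent → net migration → retail vacancy rate).
Every other variable lacks a causal path to at least one of export volume and retail vacancy rate.

2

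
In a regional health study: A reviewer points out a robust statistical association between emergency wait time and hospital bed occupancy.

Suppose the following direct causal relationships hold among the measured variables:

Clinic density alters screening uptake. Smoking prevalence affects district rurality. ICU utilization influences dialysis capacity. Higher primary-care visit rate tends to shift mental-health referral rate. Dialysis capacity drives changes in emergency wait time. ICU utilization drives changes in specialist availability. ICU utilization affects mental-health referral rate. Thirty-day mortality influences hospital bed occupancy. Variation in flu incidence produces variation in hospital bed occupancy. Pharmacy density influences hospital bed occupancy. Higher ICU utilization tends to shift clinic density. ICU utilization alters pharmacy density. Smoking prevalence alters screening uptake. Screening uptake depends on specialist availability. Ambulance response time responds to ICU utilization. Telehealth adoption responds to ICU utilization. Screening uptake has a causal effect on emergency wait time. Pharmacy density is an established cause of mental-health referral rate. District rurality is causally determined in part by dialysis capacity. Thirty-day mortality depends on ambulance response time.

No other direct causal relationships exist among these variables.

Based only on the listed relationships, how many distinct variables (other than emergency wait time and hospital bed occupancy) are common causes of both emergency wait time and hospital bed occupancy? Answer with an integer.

The common causes are: ICU utilization (to emergency wait time via ICU utilization → dialysis capacity → emergency wait time; to hospital bed occupancy via ICU utilization → pharmacy density → hospital bed occupancy).
Every other variable lacks a causal path to at least one of emergency wait time and hospital bed occupancy.

1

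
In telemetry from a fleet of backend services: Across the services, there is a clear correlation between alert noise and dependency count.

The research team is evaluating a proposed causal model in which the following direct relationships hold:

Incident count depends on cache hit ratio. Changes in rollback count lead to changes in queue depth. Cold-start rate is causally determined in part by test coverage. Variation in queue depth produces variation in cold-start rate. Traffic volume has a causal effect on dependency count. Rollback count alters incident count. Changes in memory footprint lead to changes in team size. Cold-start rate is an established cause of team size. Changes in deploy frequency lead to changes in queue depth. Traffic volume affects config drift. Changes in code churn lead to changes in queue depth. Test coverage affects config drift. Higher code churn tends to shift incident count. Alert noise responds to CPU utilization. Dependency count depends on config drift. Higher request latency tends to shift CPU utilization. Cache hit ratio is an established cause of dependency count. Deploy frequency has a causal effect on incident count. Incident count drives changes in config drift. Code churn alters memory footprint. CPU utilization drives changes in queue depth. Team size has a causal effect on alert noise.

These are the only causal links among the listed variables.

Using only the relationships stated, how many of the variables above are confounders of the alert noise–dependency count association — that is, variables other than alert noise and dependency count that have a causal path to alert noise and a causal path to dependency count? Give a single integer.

The common causes are: code churn (to alert noise via code churn → memory footprint → team size → alert noise; to dependency count via code churn → incident count → config drift → dependency count); deploy frequency (to alert noise via deploy frequency → queue depth → cold-start rate → team size → alert noise; to dependency count via deploy frequency → incident count → config drift → dependency count); rollback count (to alert noise via rollback count → queue depth → cold-start rate → team size → alert noise; to dependency count via rollback count → incident count → config drift → dependency count); test coverage (to alert noise via test coverage → cold-start rate → team size → alert noise; to dependency count via test coverage → config drift → dependency count).
Every other variable lacks a causal path to at least one of alert noise and dependency count.

4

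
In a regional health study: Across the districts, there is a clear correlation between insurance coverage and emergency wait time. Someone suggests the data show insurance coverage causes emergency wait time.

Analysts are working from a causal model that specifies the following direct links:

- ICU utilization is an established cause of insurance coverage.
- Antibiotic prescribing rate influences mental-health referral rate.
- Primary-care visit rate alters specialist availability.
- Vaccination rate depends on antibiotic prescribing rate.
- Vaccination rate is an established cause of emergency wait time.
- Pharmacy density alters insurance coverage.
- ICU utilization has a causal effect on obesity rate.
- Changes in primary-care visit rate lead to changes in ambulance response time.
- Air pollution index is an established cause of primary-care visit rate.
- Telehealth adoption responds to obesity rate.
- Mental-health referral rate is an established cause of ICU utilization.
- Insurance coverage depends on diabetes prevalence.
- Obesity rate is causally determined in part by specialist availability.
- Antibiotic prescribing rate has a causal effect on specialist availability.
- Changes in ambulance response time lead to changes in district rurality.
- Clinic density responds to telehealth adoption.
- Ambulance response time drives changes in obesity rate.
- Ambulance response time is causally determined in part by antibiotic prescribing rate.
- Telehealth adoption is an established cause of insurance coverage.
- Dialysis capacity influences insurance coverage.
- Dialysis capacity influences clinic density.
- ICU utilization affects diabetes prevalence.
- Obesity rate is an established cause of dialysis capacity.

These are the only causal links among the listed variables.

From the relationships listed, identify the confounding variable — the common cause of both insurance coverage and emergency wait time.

Antibiotic prescribing rate has a causal path to insurance coverage (antibiotic prescribing rate → mental-health referral rate → ICU utilization → insurance coverage) and a separate causal path to emergency wait time (antibiotic prescribing rate → vaccination rate → emergency wait time), so it is a common cause of both.
No stated relationship gives insurance coverage a causal route to emergency wait time, so the correlation is explained by the shared upstream cause rather than a direct effect.

antibiotic prescribing rate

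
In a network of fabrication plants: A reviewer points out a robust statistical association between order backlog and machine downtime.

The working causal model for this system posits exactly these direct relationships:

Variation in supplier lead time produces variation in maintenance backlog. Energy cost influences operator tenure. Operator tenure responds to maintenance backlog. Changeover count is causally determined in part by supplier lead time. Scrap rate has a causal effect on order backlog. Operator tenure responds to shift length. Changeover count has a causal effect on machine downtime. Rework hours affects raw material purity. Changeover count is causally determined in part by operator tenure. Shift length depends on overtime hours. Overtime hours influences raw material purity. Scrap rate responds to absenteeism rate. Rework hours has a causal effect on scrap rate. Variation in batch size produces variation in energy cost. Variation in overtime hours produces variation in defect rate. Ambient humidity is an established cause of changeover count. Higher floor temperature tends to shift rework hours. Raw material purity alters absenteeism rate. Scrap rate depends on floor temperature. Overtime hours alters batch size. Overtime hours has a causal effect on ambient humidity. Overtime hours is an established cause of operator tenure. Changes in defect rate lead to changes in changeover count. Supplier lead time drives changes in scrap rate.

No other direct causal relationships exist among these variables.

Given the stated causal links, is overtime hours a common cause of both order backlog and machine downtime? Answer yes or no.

Overtime hours has a causal path to order backlog (overtime hours → raw material purity → absenteeism rate → scrap rate → order backlog) and to machine downtime (overtime hours → ambient humidity → changeover count → machine downtime), so it is a common cause of both — a confounder.

yes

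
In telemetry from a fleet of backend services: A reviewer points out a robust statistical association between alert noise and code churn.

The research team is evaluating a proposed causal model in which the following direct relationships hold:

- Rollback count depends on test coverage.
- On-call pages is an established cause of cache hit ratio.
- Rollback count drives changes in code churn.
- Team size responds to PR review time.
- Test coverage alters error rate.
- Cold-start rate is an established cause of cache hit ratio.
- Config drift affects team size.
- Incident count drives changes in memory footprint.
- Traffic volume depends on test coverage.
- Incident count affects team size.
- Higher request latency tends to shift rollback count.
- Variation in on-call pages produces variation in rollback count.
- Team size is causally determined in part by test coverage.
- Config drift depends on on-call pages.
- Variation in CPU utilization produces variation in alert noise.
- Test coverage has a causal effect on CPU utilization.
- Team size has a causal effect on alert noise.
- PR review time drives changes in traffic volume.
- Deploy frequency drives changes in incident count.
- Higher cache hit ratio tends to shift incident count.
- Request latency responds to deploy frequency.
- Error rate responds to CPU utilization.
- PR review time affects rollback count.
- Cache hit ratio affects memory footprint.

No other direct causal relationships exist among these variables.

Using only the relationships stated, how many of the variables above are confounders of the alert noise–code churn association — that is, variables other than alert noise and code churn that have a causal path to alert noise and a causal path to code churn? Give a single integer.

4

The common causes are: PR review time (to alert noise via PR review time → team size → alert noise; to code churn via PR review time → rollback count → code churn); deploy frequency (to alert noise via deploy frequency → incident count → team size → alert noise; to code churn via deploy frequency → request latency → rollback count → code churn); on-call pages (to alert noise via on-call pages → config drift → team size → alert noise; to code churn via on-call pages → rollback count → code churn); test coverage (to alert noise via test coverage → CPU utilization → alert noise; to code churn via test coverage → rollback count → code churn).
Every other variable lacks a causal path to at least one of alert noise and code churn.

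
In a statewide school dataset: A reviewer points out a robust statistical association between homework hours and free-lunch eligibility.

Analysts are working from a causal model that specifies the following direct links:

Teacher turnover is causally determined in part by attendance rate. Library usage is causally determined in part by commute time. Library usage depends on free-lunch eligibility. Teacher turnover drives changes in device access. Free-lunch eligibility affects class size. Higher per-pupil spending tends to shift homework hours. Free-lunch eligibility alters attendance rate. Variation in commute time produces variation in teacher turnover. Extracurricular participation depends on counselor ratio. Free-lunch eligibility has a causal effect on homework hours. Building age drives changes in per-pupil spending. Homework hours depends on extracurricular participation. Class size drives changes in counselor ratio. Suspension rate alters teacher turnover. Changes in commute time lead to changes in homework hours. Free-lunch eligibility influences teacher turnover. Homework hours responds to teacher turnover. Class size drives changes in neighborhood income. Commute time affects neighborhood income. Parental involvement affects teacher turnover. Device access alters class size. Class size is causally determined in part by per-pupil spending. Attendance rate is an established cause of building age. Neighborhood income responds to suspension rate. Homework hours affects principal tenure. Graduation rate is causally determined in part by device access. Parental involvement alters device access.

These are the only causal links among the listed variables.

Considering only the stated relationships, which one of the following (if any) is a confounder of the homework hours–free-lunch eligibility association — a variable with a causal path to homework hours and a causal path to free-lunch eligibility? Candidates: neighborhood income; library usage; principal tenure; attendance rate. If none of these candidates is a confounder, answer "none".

none

None of the listed candidates has causal paths to both homework hours and free-lunch eligibility in the stated relationships, so none is a common cause.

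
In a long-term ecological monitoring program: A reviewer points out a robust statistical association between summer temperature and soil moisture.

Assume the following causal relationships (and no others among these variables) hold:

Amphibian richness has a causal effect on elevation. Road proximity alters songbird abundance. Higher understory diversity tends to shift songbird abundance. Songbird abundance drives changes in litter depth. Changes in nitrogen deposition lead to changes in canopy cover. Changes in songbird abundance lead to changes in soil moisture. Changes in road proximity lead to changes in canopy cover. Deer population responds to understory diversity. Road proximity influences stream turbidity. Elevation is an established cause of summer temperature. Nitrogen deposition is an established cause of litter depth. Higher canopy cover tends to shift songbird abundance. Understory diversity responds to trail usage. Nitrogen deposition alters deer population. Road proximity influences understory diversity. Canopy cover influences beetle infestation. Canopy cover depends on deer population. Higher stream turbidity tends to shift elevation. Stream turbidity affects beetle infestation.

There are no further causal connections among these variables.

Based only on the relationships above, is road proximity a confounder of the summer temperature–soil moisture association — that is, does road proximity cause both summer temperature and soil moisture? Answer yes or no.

Road proximity has a causal path to summer temperature (road proximity → stream turbidity → elevation → summer temperature) and to soil moisture (road proximity → songbird abundance → soil moisture), so it is a common cause of both — a confounder.

yes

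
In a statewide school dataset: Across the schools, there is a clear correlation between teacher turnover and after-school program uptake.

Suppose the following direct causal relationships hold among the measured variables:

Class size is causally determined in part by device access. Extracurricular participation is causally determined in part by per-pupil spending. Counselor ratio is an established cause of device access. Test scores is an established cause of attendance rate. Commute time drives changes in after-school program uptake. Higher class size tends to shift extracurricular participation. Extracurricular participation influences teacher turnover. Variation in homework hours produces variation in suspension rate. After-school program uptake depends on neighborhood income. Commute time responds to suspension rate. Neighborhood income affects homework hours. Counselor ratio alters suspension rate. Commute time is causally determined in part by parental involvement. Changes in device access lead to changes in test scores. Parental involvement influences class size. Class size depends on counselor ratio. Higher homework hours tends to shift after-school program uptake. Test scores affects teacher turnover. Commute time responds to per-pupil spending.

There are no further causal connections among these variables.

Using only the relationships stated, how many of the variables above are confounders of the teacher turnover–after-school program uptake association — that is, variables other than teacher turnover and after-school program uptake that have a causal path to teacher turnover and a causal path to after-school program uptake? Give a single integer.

The common causes are: counselor ratio (to teacher turnover via counselor ratio → class size → extracurricular participation → teacher turnover; to after-school program uptake via counselor ratio → suspension rate → commute time → after-school program uptake); parental involvement (to teacher turnover via parental involvement → class size → extracurricular participation → teacher turnover; to after-school program uptake via parental involvement → commute time → after-school program uptake); per-pupil spending (to teacher turnover via per-pupil spending → extracurricular participation → teacher turnover; to after-school program uptake via per-pupil spending → commute time → after-school program uptake).
Every other variable lacks a causal path to at least one of teacher turnover and after-school program uptake.

3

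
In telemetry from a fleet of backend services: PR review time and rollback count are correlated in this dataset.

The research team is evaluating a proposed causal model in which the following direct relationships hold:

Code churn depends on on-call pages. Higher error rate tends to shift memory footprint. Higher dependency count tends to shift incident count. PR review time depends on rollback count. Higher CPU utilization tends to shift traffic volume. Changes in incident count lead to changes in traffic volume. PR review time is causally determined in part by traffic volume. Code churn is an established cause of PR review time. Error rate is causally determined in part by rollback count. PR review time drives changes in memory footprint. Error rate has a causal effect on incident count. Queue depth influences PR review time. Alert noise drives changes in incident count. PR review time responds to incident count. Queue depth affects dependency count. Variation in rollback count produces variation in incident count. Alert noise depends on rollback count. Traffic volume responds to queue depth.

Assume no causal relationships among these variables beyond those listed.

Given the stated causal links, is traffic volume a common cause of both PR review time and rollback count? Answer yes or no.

no

Traffic volume has no stated causal path to rollback count. A confounder must cause both variables, so traffic volume does not qualify.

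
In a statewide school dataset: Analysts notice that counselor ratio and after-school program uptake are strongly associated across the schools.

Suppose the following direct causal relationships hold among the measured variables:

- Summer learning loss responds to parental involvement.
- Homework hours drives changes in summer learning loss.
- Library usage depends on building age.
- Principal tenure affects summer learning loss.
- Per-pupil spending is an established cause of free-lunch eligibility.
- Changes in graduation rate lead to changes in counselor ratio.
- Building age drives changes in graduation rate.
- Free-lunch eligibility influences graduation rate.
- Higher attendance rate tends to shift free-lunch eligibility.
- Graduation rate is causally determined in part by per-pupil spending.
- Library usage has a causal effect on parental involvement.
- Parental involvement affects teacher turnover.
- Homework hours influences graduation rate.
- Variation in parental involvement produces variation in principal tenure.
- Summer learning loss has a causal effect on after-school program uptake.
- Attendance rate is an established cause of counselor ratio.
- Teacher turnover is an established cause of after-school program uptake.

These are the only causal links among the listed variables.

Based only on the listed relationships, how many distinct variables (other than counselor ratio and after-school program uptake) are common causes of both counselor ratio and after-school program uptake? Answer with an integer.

2

The common causes are: building age (to counselor ratio via building age → graduation rate → counselor ratio; to after-school program uptake via building age → library usage → parental involvement → teacher turnover → after-school program uptake); homework hours (to counselor ratio via homework hours → graduation rate → counselor ratio; to after-school program uptake via homework hours → summer learning loss → after-school program uptake).
Every other variable lacks a causal path to at least one of counselor ratio and after-school program uptake.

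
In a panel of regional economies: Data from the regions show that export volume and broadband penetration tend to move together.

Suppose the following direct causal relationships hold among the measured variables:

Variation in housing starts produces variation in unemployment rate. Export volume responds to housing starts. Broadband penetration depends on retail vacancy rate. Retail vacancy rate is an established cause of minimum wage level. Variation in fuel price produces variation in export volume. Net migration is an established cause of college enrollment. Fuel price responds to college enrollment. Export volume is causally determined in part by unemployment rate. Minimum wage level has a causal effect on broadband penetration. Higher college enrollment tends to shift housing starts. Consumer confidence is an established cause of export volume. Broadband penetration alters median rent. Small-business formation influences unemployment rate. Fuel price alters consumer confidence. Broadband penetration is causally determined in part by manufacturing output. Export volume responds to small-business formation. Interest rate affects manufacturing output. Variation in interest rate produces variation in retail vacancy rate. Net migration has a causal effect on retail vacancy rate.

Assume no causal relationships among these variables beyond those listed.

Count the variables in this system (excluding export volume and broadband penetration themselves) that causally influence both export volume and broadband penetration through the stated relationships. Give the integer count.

1

The common causes are: net migration (to export volume via net migration → college enrollment → fuel price → export volume; to broadband penetration via net migration → retail vacancy rate → broadband penetration).
Every other variable lacks a causal path to at least one of export volume and broadband penetration.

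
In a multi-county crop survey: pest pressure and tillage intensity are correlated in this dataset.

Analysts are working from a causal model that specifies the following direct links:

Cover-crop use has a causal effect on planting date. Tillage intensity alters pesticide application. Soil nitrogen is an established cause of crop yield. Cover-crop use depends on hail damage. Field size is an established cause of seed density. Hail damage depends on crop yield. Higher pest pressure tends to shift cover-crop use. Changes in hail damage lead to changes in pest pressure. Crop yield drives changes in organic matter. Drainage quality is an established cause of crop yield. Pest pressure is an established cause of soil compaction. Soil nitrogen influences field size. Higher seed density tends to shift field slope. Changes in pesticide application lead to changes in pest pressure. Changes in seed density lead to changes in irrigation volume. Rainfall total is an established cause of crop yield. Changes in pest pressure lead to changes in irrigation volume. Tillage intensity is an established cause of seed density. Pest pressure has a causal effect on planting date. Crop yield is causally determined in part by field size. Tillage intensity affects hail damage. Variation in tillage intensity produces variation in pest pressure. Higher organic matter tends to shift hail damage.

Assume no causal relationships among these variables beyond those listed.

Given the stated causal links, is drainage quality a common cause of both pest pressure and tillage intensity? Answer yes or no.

Drainage quality has no stated causal path to tillage intensity. A confounder must cause both variables, so drainage quality does not qualify.

no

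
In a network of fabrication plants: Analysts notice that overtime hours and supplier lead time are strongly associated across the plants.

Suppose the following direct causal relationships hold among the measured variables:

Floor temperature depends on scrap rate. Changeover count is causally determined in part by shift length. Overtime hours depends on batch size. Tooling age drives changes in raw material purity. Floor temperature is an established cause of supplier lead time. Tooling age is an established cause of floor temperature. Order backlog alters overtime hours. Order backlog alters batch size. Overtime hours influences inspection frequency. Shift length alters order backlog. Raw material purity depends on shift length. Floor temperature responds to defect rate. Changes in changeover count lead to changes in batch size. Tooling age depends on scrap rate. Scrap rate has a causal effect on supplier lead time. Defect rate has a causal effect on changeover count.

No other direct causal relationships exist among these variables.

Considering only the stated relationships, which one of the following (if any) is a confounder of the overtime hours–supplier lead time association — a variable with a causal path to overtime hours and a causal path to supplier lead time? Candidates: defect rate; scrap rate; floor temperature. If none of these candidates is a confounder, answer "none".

defect rate

Defect rate causes overtime hours (defect rate → changeover count → batch size → overtime hours) and also causes supplier lead time (defect rate → floor temperature → supplier lead time); it is a common cause of both.
Each of the other candidates lacks a causal path to at least one of overtime hours and supplier lead time, so they do not confound the relationship.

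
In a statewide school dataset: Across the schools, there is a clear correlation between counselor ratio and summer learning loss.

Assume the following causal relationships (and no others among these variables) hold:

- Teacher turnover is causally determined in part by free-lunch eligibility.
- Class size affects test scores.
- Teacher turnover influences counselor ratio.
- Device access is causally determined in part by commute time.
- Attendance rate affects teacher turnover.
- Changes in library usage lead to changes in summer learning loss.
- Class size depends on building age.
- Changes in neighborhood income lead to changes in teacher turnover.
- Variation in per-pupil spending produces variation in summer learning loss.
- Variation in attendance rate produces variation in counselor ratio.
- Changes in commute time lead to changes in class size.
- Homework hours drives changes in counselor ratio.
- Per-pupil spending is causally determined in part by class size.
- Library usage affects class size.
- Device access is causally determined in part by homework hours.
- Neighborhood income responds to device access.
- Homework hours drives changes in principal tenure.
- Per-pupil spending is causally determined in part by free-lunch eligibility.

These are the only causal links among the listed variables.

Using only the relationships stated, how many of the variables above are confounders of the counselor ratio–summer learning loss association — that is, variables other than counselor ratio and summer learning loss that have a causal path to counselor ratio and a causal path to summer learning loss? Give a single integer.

2

The common causes are: commute time (to counselor ratio via commute time → device access → neighborhood income → teacher turnover → counselor ratio; to summer learning loss via commute time → class size → per-pupil spending → summer learning loss); free-lunch eligibility (to counselor ratio via free-lunch eligibility → teacher turnover → counselor ratio; to summer learning loss via free-lunch eligibility → per-pupil spending → summer learning loss).
Every other variable lacks a causal path to at least one of counselor ratio and summer learning loss.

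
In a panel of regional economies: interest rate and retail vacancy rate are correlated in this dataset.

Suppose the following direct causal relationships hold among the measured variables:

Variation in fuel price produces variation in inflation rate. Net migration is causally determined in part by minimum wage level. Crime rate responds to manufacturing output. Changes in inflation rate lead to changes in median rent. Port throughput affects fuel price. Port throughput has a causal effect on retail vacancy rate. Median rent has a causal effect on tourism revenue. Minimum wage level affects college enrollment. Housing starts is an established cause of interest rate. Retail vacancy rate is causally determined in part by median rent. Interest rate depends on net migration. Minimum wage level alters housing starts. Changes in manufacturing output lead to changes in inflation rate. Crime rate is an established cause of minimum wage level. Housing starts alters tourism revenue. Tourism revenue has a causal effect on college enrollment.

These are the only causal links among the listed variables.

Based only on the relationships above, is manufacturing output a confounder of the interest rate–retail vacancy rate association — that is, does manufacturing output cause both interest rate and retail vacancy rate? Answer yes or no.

Manufacturing output has a causal path to interest rate (manufacturing output → crime rate → minimum wage level → housing starts → interest rate) and to retail vacancy rate (manufacturing output → inflation rate → median rent → retail vacancy rate), so it is a common cause of both — a confounder.

yes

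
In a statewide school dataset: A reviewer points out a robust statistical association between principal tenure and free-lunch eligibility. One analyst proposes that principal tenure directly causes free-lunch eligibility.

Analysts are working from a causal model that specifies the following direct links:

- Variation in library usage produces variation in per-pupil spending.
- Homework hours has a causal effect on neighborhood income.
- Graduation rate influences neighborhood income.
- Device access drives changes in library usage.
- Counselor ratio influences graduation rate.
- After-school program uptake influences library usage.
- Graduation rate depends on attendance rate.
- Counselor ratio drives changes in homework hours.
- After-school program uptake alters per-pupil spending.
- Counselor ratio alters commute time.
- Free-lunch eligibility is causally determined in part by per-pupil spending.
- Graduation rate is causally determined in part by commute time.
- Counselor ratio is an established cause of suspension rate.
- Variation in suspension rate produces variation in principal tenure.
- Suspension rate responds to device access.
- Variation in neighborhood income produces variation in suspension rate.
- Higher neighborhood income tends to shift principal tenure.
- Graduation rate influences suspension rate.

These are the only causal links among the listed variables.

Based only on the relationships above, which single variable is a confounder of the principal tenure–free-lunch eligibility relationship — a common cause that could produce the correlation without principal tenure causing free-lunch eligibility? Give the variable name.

Device access has a causal path to principal tenure (device access → suspension rate → principal tenure) and a separate causal path to free-lunch eligibility (device access → library usage → per-pupil spending → free-lunch eligibility), so it is a common cause of both.
No stated relationship gives principal tenure a causal route to free-lunch eligibility, so the correlation is explained by the shared upstream cause rather than a direct effect.

device access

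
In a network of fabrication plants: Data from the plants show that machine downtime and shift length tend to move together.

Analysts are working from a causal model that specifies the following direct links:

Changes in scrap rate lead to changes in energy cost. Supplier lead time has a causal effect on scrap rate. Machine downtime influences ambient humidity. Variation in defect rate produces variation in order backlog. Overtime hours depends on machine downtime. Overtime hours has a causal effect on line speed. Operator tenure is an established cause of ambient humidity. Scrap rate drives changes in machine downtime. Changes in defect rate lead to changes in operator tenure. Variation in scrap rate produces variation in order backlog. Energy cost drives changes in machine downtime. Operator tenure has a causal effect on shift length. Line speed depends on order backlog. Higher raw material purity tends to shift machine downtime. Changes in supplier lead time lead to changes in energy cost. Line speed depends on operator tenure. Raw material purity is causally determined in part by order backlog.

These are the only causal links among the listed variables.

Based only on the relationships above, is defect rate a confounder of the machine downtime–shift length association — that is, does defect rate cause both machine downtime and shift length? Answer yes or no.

yes

Defect rate has a causal path to machine downtime (defect rate → order backlog → raw material purity → machine downtime) and to shift length (defect rate → operator tenure → shift length), so it is a common cause of both — a confounder.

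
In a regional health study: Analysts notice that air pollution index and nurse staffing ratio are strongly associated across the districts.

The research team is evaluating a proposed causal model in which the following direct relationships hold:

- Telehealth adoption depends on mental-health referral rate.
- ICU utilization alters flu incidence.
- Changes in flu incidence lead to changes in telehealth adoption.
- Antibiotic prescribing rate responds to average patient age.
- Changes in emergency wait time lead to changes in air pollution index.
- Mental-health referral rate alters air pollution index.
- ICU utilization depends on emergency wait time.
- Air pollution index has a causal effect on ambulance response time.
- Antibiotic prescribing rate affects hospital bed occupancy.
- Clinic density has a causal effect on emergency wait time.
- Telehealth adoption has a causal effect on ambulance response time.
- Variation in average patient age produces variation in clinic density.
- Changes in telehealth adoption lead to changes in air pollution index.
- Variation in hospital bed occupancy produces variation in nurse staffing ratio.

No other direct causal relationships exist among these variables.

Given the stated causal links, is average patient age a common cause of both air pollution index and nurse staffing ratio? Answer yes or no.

Average patient age has a causal path to air pollution index (average patient age → clinic density → emergency wait time → air pollution index) and to nurse staffing ratio (average patient age → antibiotic prescribing rate → hospital bed occupancy → nurse staffing ratio), so it is a common cause of both — a confounder.

yes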